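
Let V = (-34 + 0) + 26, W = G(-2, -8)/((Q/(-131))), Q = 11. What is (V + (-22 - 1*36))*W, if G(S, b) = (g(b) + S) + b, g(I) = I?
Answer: -14148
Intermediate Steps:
G(S, b) = S + 2*b (G(S, b) = (b + S) + b = (S + b) + b = S + 2*b)
W = 2358/11 (W = (-2 + 2*(-8))/((11/(-131))) = (-2 - 16)/((11*(-1/131))) = -18/(-11/131) = -18*(-131/11) = 2358/11 ≈ 214.36)
V = -8 (V = -34 + 26 = -8)
(V + (-22 - 1*36))*W = (-8 + (-22 - 1*36))*(2358/11) = (-8 + (-22 - 36))*(2358/11) = (-8 - 58)*(2358/11) = -66*2358/11 = -14148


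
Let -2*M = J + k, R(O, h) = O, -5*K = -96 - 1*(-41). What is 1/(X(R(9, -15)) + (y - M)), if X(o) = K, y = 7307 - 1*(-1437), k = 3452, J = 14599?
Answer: 2/35561 ≈ 5.6241e-5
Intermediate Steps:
K = 11 (K = -(-96 - 1*(-41))/5 = -(-96 + 41)/5 = -⅕*(-55) = 11)
y = 8744 (y = 7307 + 1437 = 8744)
M = -18051/2 (M = -(14599 + 3452)/2 = -½*18051 = -18051/2 ≈ -9025.5)
X(o) = 11
1/(X(R(9, -15)) + (y - M)) = 1/(11 + (8744 - 1*(-18051/2))) = 1/(11 + (8744 + 18051/2)) = 1/(11 + 35539/2) = 1/(35561/2) = 2/35561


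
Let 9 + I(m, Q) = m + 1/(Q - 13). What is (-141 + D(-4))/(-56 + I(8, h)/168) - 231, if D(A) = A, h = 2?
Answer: -394009/1725 ≈ -228.41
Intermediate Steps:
I(m, Q) = -9 + m + 1/(-13 + Q) (I(m, Q) = -9 + (m + 1/(Q - 13)) = -9 + (m + 1/(-13 + Q)) = -9 + m + 1/(-13 + Q))
(-141 + D(-4))/(-56 + I(8, h)/168) - 231 = (-141 - 4)/(-56 + ((118 - 13*8 - 9*2 + 2*8)/(-13 + 2))/168) - 231 = -145/(-56 + ((118 - 104 - 18 + 16)/(-11))*(1/168)) - 231 = -145/(-56 - 1/11*12*(1/168)) - 231 = -145/(-56 - 12/11*1/168) - 231 = -145/(-56 - 1/154) - 231 = -145/(-8625/154) - 231 = -145*(-154/8625) - 231 = 4466/1725 - 231 = -394009/1725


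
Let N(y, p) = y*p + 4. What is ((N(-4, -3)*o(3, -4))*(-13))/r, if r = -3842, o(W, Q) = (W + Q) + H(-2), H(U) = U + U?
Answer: -520/1921 ≈ -0.27069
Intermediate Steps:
H(U) = 2*U
N(y, p) = 4 + p*y (N(y, p) = p*y + 4 = 4 + p*y)
o(W, Q) = -4 + Q + W (o(W, Q) = (W + Q) + 2*(-2) = (Q + W) - 4 = -4 + Q + W)
((N(-4, -3)*o(3, -4))*(-13))/r = (((4 - 3*(-4))*(-4 - 4 + 3))*(-13))/(-3842) = (((4 + 12)*(-5))*(-13))*(-1/3842) = ((16*(-5))*(-13))*(-1/3842) = -80*(-13)*(-1/3842) = 1040*(-1/3842) = -520/1921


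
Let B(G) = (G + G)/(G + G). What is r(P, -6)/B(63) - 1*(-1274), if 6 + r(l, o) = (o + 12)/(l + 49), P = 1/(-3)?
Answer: 92573/73 ≈ 1268.1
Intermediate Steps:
P = -⅓ ≈ -0.33333
B(G) = 1 (B(G) = (2*G)/((2*G)) = (2*G)*(1/(2*G)) = 1)
r(l, o) = -6 + (12 + o)/(49 + l) (r(l, o) = -6 + (o + 12)/(l + 49) = -6 + (12 + o)/(49 + l))
r(P, -6)/B(63) - 1*(-1274) = ((-282 - 6 - 6*(-⅓))/(49 - ⅓))/1 - 1*(-1274) = ((-282 - 6 + 2)/(146/3))*1 + 1274 = ((3/146)*(-286))*1 + 1274 = -429/73*1 + 1274 = -429/73 + 1274 = 92573/73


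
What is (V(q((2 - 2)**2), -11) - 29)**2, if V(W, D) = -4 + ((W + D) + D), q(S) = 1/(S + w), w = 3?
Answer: 26896/9 ≈ 2988.4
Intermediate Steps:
q(S) = 1/(3 + S) (q(S) = 1/(S + 3) = 1/(3 + S))
V(W, D) = -4 + W + 2*D (V(W, D) = -4 + ((D + W) + D) = -4 + (W + 2*D) = -4 + W + 2*D)
(V(q((2 - 2)**2), -11) - 29)**2 = ((-4 + 1/(3 + (2 - 2)**2) + 2*(-11)) - 29)**2 = ((-4 + 1/(3 + 0**2) - 22) - 29)**2 = ((-4 + 1/(3 + 0) - 22) - 29)**2 = ((-4 + 1/3 - 22) - 29)**2 = (-77/3 - 29)**2 = (-164/3)**2 = 26896/9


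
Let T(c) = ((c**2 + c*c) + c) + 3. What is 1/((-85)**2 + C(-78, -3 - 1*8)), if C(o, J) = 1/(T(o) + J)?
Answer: 12082/87292451 ≈ 0.00013841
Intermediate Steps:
T(c) = 3 + c + 2*c**2 (T(c) = ((c**2 + c**2) + c) + 3 = (2*c**2 + c) + 3 = (c + 2*c**2) + 3 = 3 + c + 2*c**2)
C(o, J) = 1/(3 + J + o + 2*o**2) (C(o, J) = 1/((3 + o + 2*o**2) + J) = 1/(3 + J + o + 2*o**2))
1/((-85)**2 + C(-78, -3 - 1*8)) = 1/((-85)**2 + 1/(3 + (-3 - 1*8) - 78 + 2*(-78)**2)) = 1/(7225 + 1/(3 + (-3 - 8) - 78 + 2*6084)) = 1/(7225 + 1/(3 - 11 - 78 + 12168)) = 1/(7225 + 1/12082) = 1/(87292451/12082) = 12082/87292451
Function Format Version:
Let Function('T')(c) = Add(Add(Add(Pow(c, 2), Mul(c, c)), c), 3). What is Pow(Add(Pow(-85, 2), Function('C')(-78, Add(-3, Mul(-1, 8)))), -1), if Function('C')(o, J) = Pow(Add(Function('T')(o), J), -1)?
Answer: Rational(12082, 87292451) ≈ 0.00013841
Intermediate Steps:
Function('T')(c) = Add(3, c, Mul(2, Pow(c, 2))) (Function('T')(c) = Add(Add(Add(Pow(c, 2), Pow(c, 2)), c), 3) = Add(Add(Mul(2, Pow(c, 2)), c), 3) = Add(Add(c, Mul(2, Pow(c, 2))), 3) = Add(3, c, Mul(2, Pow(c, 2))))
Function('C')(o, J) = Pow(Add(3, J, o, Mul(2, Pow(o, 2))), -1) (Function('C')(o, J) = Pow(Add(Add(3, o, Mul(2, Pow(o, 2))), J), -1) = Pow(Add(3, J, o, Mul(2, Pow(o, 2))), -1))
Pow(Add(Pow(-85, 2), Function('C')(-78, Add(-3, Mul(-1, 8)))), -1) = Pow(Add(Pow(-85, 2), Pow(Add(3, Add(-3, Mul(-1, 8)), -78, Mul(2, Pow(-78, 2))), -1)), -1) = Pow(Add(7225, Pow(Add(3, Add(-3, -8), -78, Mul(2, 6084)), -1)), -1) = Pow(Add(7225, Pow(Add(3, -11, -78, 12168), -1)), -1) = Pow(Add(7225, Pow(12082, -1)), -1) = Pow(Add(7225, Rational(1, 12082)), -1) = Pow(Rational(87292451, 12082), -1) = Rational(12082, 87292451)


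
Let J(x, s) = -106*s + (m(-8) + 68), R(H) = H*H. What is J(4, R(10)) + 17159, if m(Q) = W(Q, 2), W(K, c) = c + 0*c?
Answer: 6629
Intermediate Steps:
W(K, c) = c (W(K, c) = c + 0 = c)
R(H) = H²
m(Q) = 2
J(x, s) = 70 - 106*s (J(x, s) = -106*s + (2 + 68) = -106*s + 70 = 70 - 106*s)
J(4, R(10)) + 17159 = (70 - 106*10²) + 17159 = (70 - 106*100) + 17159 = (70 - 10600) + 17159 = -10530 + 17159 = 6629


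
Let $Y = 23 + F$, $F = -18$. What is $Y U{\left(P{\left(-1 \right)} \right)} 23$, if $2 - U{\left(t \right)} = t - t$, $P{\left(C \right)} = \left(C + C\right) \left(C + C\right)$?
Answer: $230$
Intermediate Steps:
$P{\left(C \right)} = 4 C^{2}$ ($P{\left(C \right)} = 2 C 2 C = 4 C^{2}$)
$Y = 5$ ($Y = 23 - 18 = 5$)
$U{\left(t \right)} = 2$ ($U{\left(t \right)} = 2 - \left(t - t\right) = 2 - 0 = 2 + 0 = 2$)
$Y U{\left(P{\left(-1 \right)} \right)} 23 = 5 \cdot 2 \cdot 23 = 10 \cdot 23 = 230$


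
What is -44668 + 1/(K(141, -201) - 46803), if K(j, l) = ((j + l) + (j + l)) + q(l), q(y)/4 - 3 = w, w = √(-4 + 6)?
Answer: -98298271944763/2200641889 - 4*√2/2200641889 ≈ -44668.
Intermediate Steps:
w = √2 ≈ 1.4142
q(y) = 12 + 4*√2
K(j, l) = 12 + 2*j + 2*l + 4*√2 (K(j, l) = ((j + l) + (j + l)) + (12 + 4*√2) = (2*j + 2*l) + (12 + 4*√2) = 12 + 2*j + 2*l + 4*√2)
-44668 + 1/(K(141, -201) - 46803) = -44668 + 1/((12 + 2*141 + 2*(-201) + 4*√2) - 46803) = -44668 + 1/((12 + 282 - 402 + 4*√2) - 46803) = -44668 + 1/((-108 + 4*√2) - 46803) = -44668 + 1/(-46911 + 4*√2)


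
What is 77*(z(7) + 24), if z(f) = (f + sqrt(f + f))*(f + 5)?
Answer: 8316 + 924*sqrt(14) ≈ 11773.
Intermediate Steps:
z(f) = (5 + f)*(f + sqrt(2)*sqrt(f)) (z(f) = (f + sqrt(2*f))*(5 + f) = (f + sqrt(2)*sqrt(f))*(5 + f) = (5 + f)*(f + sqrt(2)*sqrt(f)))
77*(z(7) + 24) = 77*((7**2 + 5*7 + sqrt(2)*7**(3/2) + 5*sqrt(2)*sqrt(7)) + 24) = 77*((49 + 35 + sqrt(2)*(7*sqrt(7)) + 5*sqrt(14)) + 24) = 77*((49 + 35 + 7*sqrt(14) + 5*sqrt(14)) + 24) = 77*((84 + 12*sqrt(14)) + 24) = 77*(108 + 12*sqrt(14)) = 8316 + 924*sqrt(14)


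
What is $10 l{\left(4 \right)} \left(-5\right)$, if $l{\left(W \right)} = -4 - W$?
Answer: $400$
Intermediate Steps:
$10 l{\left(4 \right)} \left(-5\right) = 10 \left(-4 - 4\right) \left(-5\right) = 10 \left(-8\right) \left(-5\right) = \left(-80\right) \left(-5\right) = 400$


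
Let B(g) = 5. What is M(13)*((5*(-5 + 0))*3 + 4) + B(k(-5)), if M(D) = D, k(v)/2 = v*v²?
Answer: -918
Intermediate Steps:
k(v) = 2*v³ (k(v) = 2*(v*v²) = 2*v³)
M(13)*((5*(-5 + 0))*3 + 4) + B(k(-5)) = 13*((5*(-5 + 0))*3 + 4) + 5 = 13*((5*(-5))*3 + 4) + 5 = 13*(-25*3 + 4) + 5 = 13*(-75 + 4) + 5 = 13*(-71) + 5 = -923 + 5 = -918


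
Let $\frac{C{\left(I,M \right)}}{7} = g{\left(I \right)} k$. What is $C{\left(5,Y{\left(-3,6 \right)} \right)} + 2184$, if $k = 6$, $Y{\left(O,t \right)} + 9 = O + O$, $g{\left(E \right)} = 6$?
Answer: $2436$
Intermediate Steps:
$Y{\left(O,t \right)} = -9 + 2 O$ ($Y{\left(O,t \right)} = -9 + \left(O + O\right) = -9 + 2 O$)
$C{\left(I,M \right)} = 252$ ($C{\left(I,M \right)} = 7 \cdot 6 \cdot 6 = 7 \cdot 36 = 252$)
$C{\left(5,Y{\left(-3,6 \right)} \right)} + 2184 = 252 + 2184 = 2436$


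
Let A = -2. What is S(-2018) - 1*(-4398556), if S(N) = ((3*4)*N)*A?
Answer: 4446988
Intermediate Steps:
S(N) = -24*N (S(N) = ((3*4)*N)*(-2) = (12*N)*(-2) = -24*N)
S(-2018) - 1*(-4398556) = -24*(-2018) - 1*(-4398556) = 48432 + 4398556 = 4446988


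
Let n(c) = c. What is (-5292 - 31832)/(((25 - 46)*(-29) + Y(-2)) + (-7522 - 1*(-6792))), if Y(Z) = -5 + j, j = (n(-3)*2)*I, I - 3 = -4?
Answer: 9281/30 ≈ 309.37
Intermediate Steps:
I = -1 (I = 3 - 4 = -1)
j = 6 (j = -3*2*(-1) = -6*(-1) = 6)
Y(Z) = 1 (Y(Z) = -5 + 6 = 1)
(-5292 - 31832)/(((25 - 46)*(-29) + Y(-2)) + (-7522 - 1*(-6792))) = (-5292 - 31832)/(((25 - 46)*(-29) + 1) + (-7522 - 1*(-6792))) = -37124/((-21*(-29) + 1) + (-7522 + 6792)) = -37124/((609 + 1) - 730) = -37124/(610 - 730) = -37124/(-120) = -37124*(-1/120) = 9281/30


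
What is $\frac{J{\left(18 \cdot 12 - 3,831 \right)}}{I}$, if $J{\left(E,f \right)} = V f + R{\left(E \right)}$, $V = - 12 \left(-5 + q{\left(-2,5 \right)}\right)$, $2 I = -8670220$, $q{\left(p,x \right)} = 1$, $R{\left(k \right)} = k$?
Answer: $- \frac{40101}{4335110} \approx -0.0092503$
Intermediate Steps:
$I = -4335110$ ($I = \frac{1}{2} \left(-8670220\right) = -4335110$)
$V = 48$ ($V = - 12 \left(-5 + 1\right) = \left(-12\right) \left(-4\right) = 48$)
$J{\left(E,f \right)} = E + 48 f$ ($J{\left(E,f \right)} = 48 f + E = E + 48 f$)
$\frac{J{\left(18 \cdot 12 - 3,831 \right)}}{I} = \frac{\left(18 \cdot 12 - 3\right) + 48 \cdot 831}{-4335110} = \left(\left(216 - 3\right) + 39888\right) \left(- \frac{1}{4335110}\right) = \left(213 + 39888\right) \left(- \frac{1}{4335110}\right) = 40101 \left(- \frac{1}{4335110}\right) = - \frac{40101}{4335110}$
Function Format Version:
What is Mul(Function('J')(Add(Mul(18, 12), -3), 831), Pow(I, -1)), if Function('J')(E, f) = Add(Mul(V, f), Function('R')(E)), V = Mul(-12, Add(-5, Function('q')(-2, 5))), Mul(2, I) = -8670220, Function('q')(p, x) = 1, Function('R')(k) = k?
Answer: Rational(-40101, 4335110) ≈ -0.0092503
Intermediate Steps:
I = -4335110 (I = Mul(Rational(1, 2), -8670220) = -4335110)
V = 48 (V = Mul(-12, Add(-5, 1)) = Mul(-12, -4) = 48)
Function('J')(E, f) = Add(E, Mul(48, f)) (Function('J')(E, f) = Add(Mul(48, f), E) = Add(E, Mul(48, f)))
Mul(Function('J')(Add(Mul(18, 12), -3), 831), Pow(I, -1)) = Mul(Add(Add(Mul(18, 12), -3), Mul(48, 831)), Pow(-4335110, -1)) = Mul(Add(Add(216, -3), 39888), Rational(-1, 4335110)) = Mul(Add(213, 39888), Rational(-1, 4335110)) = Mul(40101, Rational(-1, 4335110)) = Rational(-40101, 4335110)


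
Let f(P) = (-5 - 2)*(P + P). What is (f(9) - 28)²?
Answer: 23716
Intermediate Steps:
f(P) = -14*P
(f(9) - 28)² = (-14*9 - 28)² = (-126 - 28)² = (-154)² = 23716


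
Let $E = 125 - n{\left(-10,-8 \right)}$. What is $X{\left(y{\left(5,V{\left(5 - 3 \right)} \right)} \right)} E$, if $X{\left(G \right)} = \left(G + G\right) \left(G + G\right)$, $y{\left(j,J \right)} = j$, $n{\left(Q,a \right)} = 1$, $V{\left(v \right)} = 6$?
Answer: $12400$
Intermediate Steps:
$X{\left(G \right)} = 4 G^{2}$ ($X{\left(G \right)} = 2 G 2 G = 4 G^{2}$)
$E = 124$ ($E = 125 - 1 = 124$)
$X{\left(y{\left(5,V{\left(5 - 3 \right)} \right)} \right)} E = 4 \cdot 5^{2} \cdot 124 = 4 \cdot 25 \cdot 124 = 100 \cdot 124 = 12400$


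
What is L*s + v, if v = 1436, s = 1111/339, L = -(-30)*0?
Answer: 1436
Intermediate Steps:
L = 0 (L = -5*0 = 0)
s = 1111/339 (s = 1111*(1/339) = 1111/339 ≈ 3.2773)
L*s + v = 0*(1111/339) + 1436 = 0 + 1436 = 1436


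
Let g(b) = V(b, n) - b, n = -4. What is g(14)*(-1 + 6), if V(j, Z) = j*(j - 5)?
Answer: 560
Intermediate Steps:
V(j, Z) = j*(-5 + j)
g(b) = -b + b*(-5 + b) (g(b) = b*(-5 + b) - b = -b + b*(-5 + b))
g(14)*(-1 + 6) = (14*(-6 + 14))*(-1 + 6) = (14*8)*5 = 112*5 = 560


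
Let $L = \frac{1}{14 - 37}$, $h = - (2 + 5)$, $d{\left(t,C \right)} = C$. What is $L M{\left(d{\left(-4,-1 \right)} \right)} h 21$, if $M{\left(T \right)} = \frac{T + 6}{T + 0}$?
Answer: $- \frac{735}{23} \approx -31.957$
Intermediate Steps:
$M{\left(T \right)} = \frac{6 + T}{T}$
$h = -7$ ($h = \left(-1\right) 7 = -7$)
$L = - \frac{1}{23}$ ($L = \frac{1}{-23} = - \frac{1}{23} \approx -0.043478$)
$L M{\left(d{\left(-4,-1 \right)} \right)} h 21 = - \frac{\frac{6 - 1}{-1} \left(-7\right)}{23} \cdot 21 = - \frac{\left(-1\right) 5 \left(-7\right)}{23} \cdot 21 = - \frac{\left(-5\right) \left(-7\right)}{23} \cdot 21 = \left(- \frac{1}{23}\right) 35 \cdot 21 = \left(- \frac{35}{23}\right) 21 = - \frac{735}{23}$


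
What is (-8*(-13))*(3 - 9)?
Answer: -624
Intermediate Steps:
(-8*(-13))*(3 - 9) = 104*(-6) = -624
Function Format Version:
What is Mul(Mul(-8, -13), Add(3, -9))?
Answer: -624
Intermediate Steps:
Mul(Mul(-8, -13), Add(3, -9)) = Mul(104, -6) = -624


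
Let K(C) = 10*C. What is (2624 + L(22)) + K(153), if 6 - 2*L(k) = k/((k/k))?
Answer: 4146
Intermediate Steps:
L(k) = 3 - k/2 (L(k) = 3 - k/(2*(k/k)) = 3 - k/(2*1) = 3 - k/2)
(2624 + L(22)) + K(153) = (2624 + (3 - 1/2*22)) + 10*153 = (2624 + (3 - 11)) + 1530 = (2624 - 8) + 1530 = 2616 + 1530 = 4146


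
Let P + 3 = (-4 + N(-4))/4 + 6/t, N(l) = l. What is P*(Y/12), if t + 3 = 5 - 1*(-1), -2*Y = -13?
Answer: -13/8 ≈ -1.6250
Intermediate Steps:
Y = 13/2 (Y = -1/2*(-13) = 13/2 ≈ 6.5000)
t = 3 (t = -3 + (5 - 1*(-1)) = -3 + (5 + 1) = -3 + 6 = 3)
P = -3 (P = -3 + ((-4 - 4)/4 + 6/3) = -3 + (-8*1/4 + 6*(1/3)) = -3 + (-2 + 2) = -3 + 0 = -3)
P*(Y/12) = -39/(2*12) = -3*13/24 = -13/8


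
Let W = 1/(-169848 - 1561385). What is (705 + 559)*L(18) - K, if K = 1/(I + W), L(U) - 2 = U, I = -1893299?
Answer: 82861310371578273/3277741707668 ≈ 25280.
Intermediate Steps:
W = -1/1731233 (W = 1/(-1731233) = -1/1731233 ≈ -5.7762e-7)
L(U) = 2 + U
K = -1731233/3277741707668 (K = 1/(-1893299 - 1/1731233) = 1/(-3277741707668/1731233) = -1731233/3277741707668 ≈ -5.2818e-7)
(705 + 559)*L(18) - K = (705 + 559)*(2 + 18) - 1*(-1731233/3277741707668) = 1264*20 + 1731233/3277741707668 = 25280 + 1731233/3277741707668 = 82861310371578273/3277741707668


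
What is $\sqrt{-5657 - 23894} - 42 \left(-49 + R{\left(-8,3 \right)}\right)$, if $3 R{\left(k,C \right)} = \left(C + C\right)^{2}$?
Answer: $1554 + i \sqrt{29551} \approx 1554.0 + 171.9 i$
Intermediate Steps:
$R{\left(k,C \right)} = \frac{4 C^{2}}{3}$ ($R{\left(k,C \right)} = \frac{\left(C + C\right)^{2}}{3} = \frac{\left(2 C\right)^{2}}{3} = \frac{4 C^{2}}{3}$)
$\sqrt{-5657 - 23894} - 42 \left(-49 + R{\left(-8,3 \right)}\right) = \sqrt{-5657 - 23894} - 42 \left(-49 + \frac{4 \cdot 3^{2}}{3}\right) = \sqrt{-29551} - 42 \left(-49 + \frac{4}{3} \cdot 9\right) = i \sqrt{29551} - 42 \left(-49 + 12\right) = i \sqrt{29551} - -1554 = i \sqrt{29551} + 1554 = 1554 + i \sqrt{29551}$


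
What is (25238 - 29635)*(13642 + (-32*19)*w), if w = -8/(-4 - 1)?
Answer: -278532362/5 ≈ -5.5706e+7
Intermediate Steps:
w = 8/5 (w = -8/(-5) = -8*(-⅕) = 8/5 ≈ 1.6000)
(25238 - 29635)*(13642 + (-32*19)*w) = (25238 - 29635)*(13642 - 32*19*(8/5)) = -4397*(13642 - 608*8/5) = -4397*(13642 - 4864/5) = -4397*63346/5 = -278532362/5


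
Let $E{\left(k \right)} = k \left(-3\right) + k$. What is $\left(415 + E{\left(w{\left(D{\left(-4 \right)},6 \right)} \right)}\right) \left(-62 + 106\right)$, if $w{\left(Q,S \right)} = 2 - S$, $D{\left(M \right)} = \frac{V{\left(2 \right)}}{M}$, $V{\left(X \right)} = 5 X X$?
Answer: $18612$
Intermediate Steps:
$V{\left(X \right)} = 5 X^{2}$
$D{\left(M \right)} = \frac{20}{M}$ ($D{\left(M \right)} = \frac{5 \cdot 2^{2}}{M} = \frac{5 \cdot 4}{M} = \frac{20}{M}$)
$E{\left(k \right)} = - 2 k$ ($E{\left(k \right)} = - 3 k + k = - 2 k$)
$\left(415 + E{\left(w{\left(D{\left(-4 \right)},6 \right)} \right)}\right) \left(-62 + 106\right) = \left(415 - 2 \left(2 - 6\right)\right) \left(-62 + 106\right) = \left(415 - 2 \left(2 - 6\right)\right) 44 = \left(415 - -8\right) 44 = \left(415 + 8\right) 44 = 423 \cdot 44 = 18612$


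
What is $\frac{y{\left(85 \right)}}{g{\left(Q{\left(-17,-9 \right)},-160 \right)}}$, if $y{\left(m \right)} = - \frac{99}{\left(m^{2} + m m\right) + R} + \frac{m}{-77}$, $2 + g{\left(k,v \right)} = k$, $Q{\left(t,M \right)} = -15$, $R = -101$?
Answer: $\frac{409096}{6260947} \approx 0.065341$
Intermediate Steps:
$g{\left(k,v \right)} = -2 + k$
$y{\left(m \right)} = - \frac{99}{-101 + 2 m^{2}} - \frac{m}{77}$ ($y{\left(m \right)} = - \frac{99}{\left(m^{2} + m m\right) - 101} + \frac{m}{-77} = - \frac{99}{\left(m^{2} + m^{2}\right) - 101} + m \left(- \frac{1}{77}\right) = - \frac{99}{2 m^{2} - 101} - \frac{m}{77} = - \frac{99}{-101 + 2 m^{2}} - \frac{m}{77}$)
$\frac{y{\left(85 \right)}}{g{\left(Q{\left(-17,-9 \right)},-160 \right)}} = \frac{\frac{1}{77} \frac{1}{-101 + 2 \cdot 85^{2}} \left(-7623 - 2 \cdot 85^{3} + 101 \cdot 85\right)}{-2 - 15} = \frac{\frac{1}{77} \frac{1}{-101 + 2 \cdot 7225} \left(-7623 - 1228250 + 8585\right)}{-17} = \frac{-7623 - 1228250 + 8585}{77 \left(-101 + 14450\right)} \left(- \frac{1}{17}\right) = \frac{1}{77} \cdot \frac{1}{14349} \left(-1227288\right) \left(- \frac{1}{17}\right) = \left(- \frac{409096}{368291}\right) \left(- \frac{1}{17}\right) = \frac{409096}{6260947}$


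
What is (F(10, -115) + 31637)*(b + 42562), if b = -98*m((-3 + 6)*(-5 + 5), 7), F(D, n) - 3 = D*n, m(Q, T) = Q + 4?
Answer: 1285763300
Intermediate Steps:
m(Q, T) = 4 + Q
F(D, n) = 3 + D*n
b = -392 (b = -98*(4 + (-3 + 6)*(-5 + 5)) = -98*(4 + 3*0) = -98*(4 + 0) = -98*4 = -392)
(F(10, -115) + 31637)*(b + 42562) = ((3 + 10*(-115)) + 31637)*(-392 + 42562) = ((3 - 1150) + 31637)*42170 = (-1147 + 31637)*42170 = 30490*42170 = 1285763300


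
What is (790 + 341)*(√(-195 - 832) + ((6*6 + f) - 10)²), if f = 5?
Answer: 1086891 + 1131*I*√1027 ≈ 1.0869e+6 + 36245.0*I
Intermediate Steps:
(790 + 341)*(√(-195 - 832) + ((6*6 + f) - 10)²) = (790 + 341)*(√(-195 - 832) + ((6*6 + 5) - 10)²) = 1131*(√(-1027) + ((36 + 5) - 10)²) = 1131*(I*√1027 + (41 - 10)²) = 1131*(I*√1027 + 31²) = 1131*(I*√1027 + 961) = 1131*(961 + I*√1027) = 1086891 + 1131*I*√1027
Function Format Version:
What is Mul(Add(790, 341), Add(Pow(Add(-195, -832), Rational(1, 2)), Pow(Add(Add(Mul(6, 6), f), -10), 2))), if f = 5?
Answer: Add(1086891, Mul(1131, I, Pow(1027, Rational(1, 2)))) ≈ Add(1.0869e+6, Mul(36245., I))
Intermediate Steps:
Mul(Add(790, 341), Add(Pow(Add(-195, -832), Rational(1, 2)), Pow(Add(Add(Mul(6, 6), f), -10), 2))) = Mul(Add(790, 341), Add(Pow(Add(-195, -832), Rational(1, 2)), Pow(Add(Add(Mul(6, 6), 5), -10), 2))) = Mul(1131, Add(Pow(-1027, Rational(1, 2)), Pow(Add(Add(36, 5), -10), 2))) = Mul(1131, Add(Mul(I, Pow(1027, Rational(1, 2))), Pow(Add(41, -10), 2))) = Mul(1131, Add(Mul(I, Pow(1027, Rational(1, 2))), Pow(31, 2))) = Mul(1131, Add(Mul(I, Pow(1027, Rational(1, 2))), 961)) = Mul(1131, Add(961, Mul(I, Pow(1027, Rational(1, 2))))) = Add(1086891, Mul(1131, I, Pow(1027, Rational(1, 2))))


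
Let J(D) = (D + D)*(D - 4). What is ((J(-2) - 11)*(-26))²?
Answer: 114244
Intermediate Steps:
J(D) = 2*D*(-4 + D) (J(D) = (2*D)*(-4 + D) = 2*D*(-4 + D))
((J(-2) - 11)*(-26))² = ((2*(-2)*(-4 - 2) - 11)*(-26))² = ((2*(-2)*(-6) - 11)*(-26))² = ((24 - 11)*(-26))² = (13*(-26))² = (-338)² = 114244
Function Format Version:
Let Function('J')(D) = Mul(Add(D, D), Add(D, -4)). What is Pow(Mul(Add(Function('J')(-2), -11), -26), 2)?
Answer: 114244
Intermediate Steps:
Function('J')(D) = Mul(2, D, Add(-4, D)) (Function('J')(D) = Mul(Mul(2, D), Add(-4, D)) = Mul(2, D, Add(-4, D)))
Pow(Mul(Add(Function('J')(-2), -11), -26), 2) = Pow(Mul(Add(Mul(2, -2, Add(-4, -2)), -11), -26), 2) = Pow(Mul(Add(Mul(2, -2, -6), -11), -26), 2) = Pow(Mul(Add(24, -11), -26), 2) = Pow(Mul(13, -26), 2) = Pow(-338, 2) = 114244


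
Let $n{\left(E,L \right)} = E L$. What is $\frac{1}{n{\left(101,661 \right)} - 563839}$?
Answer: $- \frac{1}{497078} \approx -2.0118 \cdot 10^{-6}$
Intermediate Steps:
$\frac{1}{n{\left(101,661 \right)} - 563839} = \frac{1}{101 \cdot 661 - 563839} = \frac{1}{66761 - 563839} = \frac{1}{-497078} = - \frac{1}{497078}$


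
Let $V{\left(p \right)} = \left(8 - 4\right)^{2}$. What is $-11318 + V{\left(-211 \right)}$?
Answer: $-11302$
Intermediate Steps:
$V{\left(p \right)} = 16$ ($V{\left(p \right)} = 4^{2} = 16$)
$-11318 + V{\left(-211 \right)} = -11318 + 16 = -11302$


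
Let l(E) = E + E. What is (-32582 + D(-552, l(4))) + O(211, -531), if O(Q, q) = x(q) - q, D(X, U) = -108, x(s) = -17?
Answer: -32176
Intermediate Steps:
l(E) = 2*E
O(Q, q) = -17 - q
(-32582 + D(-552, l(4))) + O(211, -531) = (-32582 - 108) + (-17 - 1*(-531)) = -32690 + (-17 + 531) = -32690 + 514 = -32176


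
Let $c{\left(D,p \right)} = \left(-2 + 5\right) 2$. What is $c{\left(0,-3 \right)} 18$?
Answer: $108$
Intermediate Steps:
$c{\left(D,p \right)} = 6$ ($c{\left(D,p \right)} = 3 \cdot 2 = 6$)
$c{\left(0,-3 \right)} 18 = 6 \cdot 18 = 108$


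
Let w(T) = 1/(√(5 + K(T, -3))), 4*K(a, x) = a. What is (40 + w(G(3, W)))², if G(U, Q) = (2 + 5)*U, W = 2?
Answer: 65604/41 + 160*√41/41 ≈ 1625.1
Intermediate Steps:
K(a, x) = a/4
G(U, Q) = 7*U
w(T) = (5 + T/4)^(-½) (w(T) = 1/(√(5 + T/4)) = (5 + T/4)^(-½))
(40 + w(G(3, W)))² = (40 + 2/√(20 + 7*3))² = (40 + 2/√(20 + 21))² = (40 + 2/√41)² = (40 + 2*(√41/41))² = (40 + 2*√41/41)²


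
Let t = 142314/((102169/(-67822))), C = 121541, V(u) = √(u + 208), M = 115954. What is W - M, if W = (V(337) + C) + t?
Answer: -9081201905/102169 + √545 ≈ -88861.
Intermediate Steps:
V(u) = √(208 + u)
t = -9652020108/102169 (t = 142314/((102169*(-1/67822))) = 142314/(-102169/67822) = 142314*(-67822/102169) = -9652020108/102169 ≈ -94471.)
W = 2765702321/102169 + √545 (W = (√(208 + 337) + 121541) - 9652020108/102169 = (√545 + 121541) - 9652020108/102169 = (121541 + √545) - 9652020108/102169 = 2765702321/102169 + √545 ≈ 27093.)
W - M = (2765702321/102169 + √545) - 1*115954 = (2765702321/102169 + √545) - 115954 = -9081201905/102169 + √545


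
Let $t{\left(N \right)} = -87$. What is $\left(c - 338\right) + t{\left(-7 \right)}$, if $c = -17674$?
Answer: $-18099$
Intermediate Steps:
$\left(c - 338\right) + t{\left(-7 \right)} = \left(-17674 - 338\right) - 87 = -18012 - 87 = -18099$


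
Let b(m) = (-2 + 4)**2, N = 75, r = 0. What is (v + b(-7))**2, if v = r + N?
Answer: 6241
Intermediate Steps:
b(m) = 4 (b(m) = 2**2 = 4)
v = 75 (v = 0 + 75 = 75)
(v + b(-7))**2 = (75 + 4)**2 = 79**2 = 6241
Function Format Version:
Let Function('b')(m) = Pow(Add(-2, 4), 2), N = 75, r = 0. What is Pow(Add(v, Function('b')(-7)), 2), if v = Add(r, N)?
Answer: 6241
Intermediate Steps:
Function('b')(m) = 4 (Function('b')(m) = Pow(2, 2) = 4)
v = 75 (v = Add(0, 75) = 75)
Pow(Add(v, Function('b')(-7)), 2) = Pow(Add(75, 4), 2) = Pow(79, 2) = 6241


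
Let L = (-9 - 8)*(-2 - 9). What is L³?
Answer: 6539203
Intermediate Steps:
L = 187 (L = -17*(-11) = 187)
L³ = 187³ = 6539203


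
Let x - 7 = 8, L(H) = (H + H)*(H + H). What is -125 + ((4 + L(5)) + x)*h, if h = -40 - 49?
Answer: -10716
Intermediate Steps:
h = -89
L(H) = 4*H² (L(H) = (2*H)*(2*H) = 4*H²)
x = 15 (x = 7 + 8 = 15)
-125 + ((4 + L(5)) + x)*h = -125 + ((4 + 4*5²) + 15)*(-89) = -125 + ((4 + 4*25) + 15)*(-89) = -125 + ((4 + 100) + 15)*(-89) = -125 + (104 + 15)*(-89) = -125 + 119*(-89) = -125 - 10591 = -10716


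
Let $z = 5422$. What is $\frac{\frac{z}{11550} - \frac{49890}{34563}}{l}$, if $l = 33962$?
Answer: $- \frac{64804819}{2259620066550} \approx -2.868 \cdot 10^{-5}$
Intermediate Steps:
$\frac{\frac{z}{11550} - \frac{49890}{34563}}{l} = \frac{\frac{5422}{11550} - \frac{49890}{34563}}{33962} = \left(5422 \cdot \frac{1}{11550} - \frac{16630}{11521}\right) \frac{1}{33962} = \left(\frac{2711}{5775} - \frac{16630}{11521}\right) \frac{1}{33962} = \left(- \frac{64804819}{66533775}\right) \frac{1}{33962} = - \frac{64804819}{2259620066550}$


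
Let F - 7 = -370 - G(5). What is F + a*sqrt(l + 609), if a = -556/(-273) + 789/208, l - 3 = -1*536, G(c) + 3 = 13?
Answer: -373 + 25465*sqrt(19)/2184 ≈ -322.18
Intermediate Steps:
G(c) = 10 (G(c) = -3 + 13 = 10)
l = -533 (l = 3 - 1*536 = 3 - 536 = -533)
a = 25465/4368 (a = -556*(-1/273) + 789*(1/208) = 556/273 + 789/208 = 25465/4368 ≈ 5.8299)
F = -373 (F = 7 + (-370 - 1*10) = 7 + (-370 - 10) = 7 - 380 = -373)
F + a*sqrt(l + 609) = -373 + 25465*sqrt(-533 + 609)/4368 = -373 + 25465*sqrt(76)/4368 = -373 + 25465*(2*sqrt(19))/4368 = -373 + 25465*sqrt(19)/2184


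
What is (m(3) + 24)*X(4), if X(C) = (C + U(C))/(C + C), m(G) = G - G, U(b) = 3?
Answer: 21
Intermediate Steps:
m(G) = 0
X(C) = (3 + C)/(2*C) (X(C) = (C + 3)/(C + C) = (3 + C)/((2*C)) = (3 + C)*(1/(2*C)) = (3 + C)/(2*C))
(m(3) + 24)*X(4) = (0 + 24)*((1/2)*(3 + 4)/4) = 24*((1/2)*(1/4)*7) = 24*(7/8) = 21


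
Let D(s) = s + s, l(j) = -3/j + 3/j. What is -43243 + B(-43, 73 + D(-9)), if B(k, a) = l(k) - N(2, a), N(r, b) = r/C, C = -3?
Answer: -129727/3 ≈ -43242.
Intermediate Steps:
l(j) = 0
D(s) = 2*s
N(r, b) = -r/3 (N(r, b) = r/(-3) = -r/3)
B(k, a) = 2/3 (B(k, a) = 0 - (-1)*2/3 = 0 - 1*(-2/3) = 0 + 2/3 = 2/3)
-43243 + B(-43, 73 + D(-9)) = -43243 + 2/3 = -129727/3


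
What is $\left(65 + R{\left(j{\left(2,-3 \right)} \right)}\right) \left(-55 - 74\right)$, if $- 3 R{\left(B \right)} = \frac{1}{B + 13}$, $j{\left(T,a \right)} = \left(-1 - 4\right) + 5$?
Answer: $- \frac{108962}{13} \approx -8381.7$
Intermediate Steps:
$j{\left(T,a \right)} = 0$ ($j{\left(T,a \right)} = -5 + 5 = 0$)
$R{\left(B \right)} = - \frac{1}{3 \left(13 + B\right)}$ ($R{\left(B \right)} = - \frac{1}{3 \left(B + 13\right)} = - \frac{1}{3 \left(13 + B\right)}$)
$\left(65 + R{\left(j{\left(2,-3 \right)} \right)}\right) \left(-55 - 74\right) = \left(65 - \frac{1}{39 + 3 \cdot 0}\right) \left(-55 - 74\right) = \left(65 - \frac{1}{39 + 0}\right) \left(-129\right) = \left(65 - \frac{1}{39}\right) \left(-129\right) = \frac{2534}{39} \left(-129\right) = - \frac{108962}{13}$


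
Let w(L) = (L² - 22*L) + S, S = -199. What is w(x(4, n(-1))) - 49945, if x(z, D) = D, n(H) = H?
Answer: -50121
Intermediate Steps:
w(L) = -199 + L² - 22*L (w(L) = (L² - 22*L) - 199 = -199 + L² - 22*L)
w(x(4, n(-1))) - 49945 = (-199 + (-1)² - 22*(-1)) - 49945 = (-199 + 1 + 22) - 49945 = -176 - 49945 = -50121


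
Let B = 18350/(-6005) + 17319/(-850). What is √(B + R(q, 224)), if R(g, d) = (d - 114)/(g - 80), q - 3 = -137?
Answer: I*√11427942899670954/21846190 ≈ 4.8934*I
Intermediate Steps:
B = -23919619/1020850 (B = 18350*(-1/6005) + 17319*(-1/850) = -3670/1201 - 17319/850 = -23919619/1020850 ≈ -23.431)
q = -134 (q = 3 - 137 = -134)
R(g, d) = (-114 + d)/(-80 + g)
√(B + R(q, 224)) = √(-23919619/1020850 + (-114 + 224)/(-80 - 134)) = √(-23919619/1020850 + 110/(-214)) = √(-23919619/1020850 - 1/214*110) = √(-23919619/1020850 - 55/107) = √(-2615545983/109230950) = I*√11427942899670954/21846190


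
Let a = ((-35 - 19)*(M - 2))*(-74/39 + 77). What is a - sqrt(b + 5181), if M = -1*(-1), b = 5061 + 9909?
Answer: 52722/13 - 3*sqrt(2239) ≈ 3913.6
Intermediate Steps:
b = 14970
M = 1
a = 52722/13 (a = ((-35 - 19)*(1 - 2))*(-74/39 + 77) = (-54*(-1))*(-74*1/39 + 77) = 54*(-74/39 + 77) = 54*(2929/39) = 52722/13 ≈ 4055.5)
a - sqrt(b + 5181) = 52722/13 - sqrt(14970 + 5181) = 52722/13 - sqrt(20151) = 52722/13 - 3*sqrt(2239)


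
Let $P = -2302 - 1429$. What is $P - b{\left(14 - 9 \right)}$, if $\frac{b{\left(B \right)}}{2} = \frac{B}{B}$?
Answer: $-3733$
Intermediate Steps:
$b{\left(B \right)} = 2$ ($b{\left(B \right)} = 2 \frac{B}{B} = 2 \cdot 1 = 2$)
$P = -3731$
$P - b{\left(14 - 9 \right)} = -3731 - 2 = -3733$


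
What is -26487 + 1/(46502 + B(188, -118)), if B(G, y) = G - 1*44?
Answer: -1235512601/46646 ≈ -26487.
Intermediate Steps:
B(G, y) = -44 + G (B(G, y) = G - 44 = -44 + G)
-26487 + 1/(46502 + B(188, -118)) = -26487 + 1/(46502 + (-44 + 188)) = -26487 + 1/(46502 + 144) = -26487 + 1/46646 = -1235512601/46646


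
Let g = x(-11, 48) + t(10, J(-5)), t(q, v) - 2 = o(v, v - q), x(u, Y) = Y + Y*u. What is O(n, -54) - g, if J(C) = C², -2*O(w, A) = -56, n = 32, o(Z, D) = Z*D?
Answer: 131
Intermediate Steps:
o(Z, D) = D*Z
O(w, A) = 28 (O(w, A) = -½*(-56) = 28)
t(q, v) = 2 + v*(v - q) (t(q, v) = 2 + (v - q)*v = 2 + v*(v - q))
g = -103 (g = 48*(1 - 11) + (2 - 1*(-5)²*(10 - 1*(-5)²)) = 48*(-10) + (2 - 1*25*(10 - 1*25)) = -480 + (2 - 1*25*(10 - 25)) = -480 + (2 - 1*25*(-15)) = -480 + (2 + 375) = -480 + 377 = -103)
O(n, -54) - g = 28 - 1*(-103) = 28 + 103 = 131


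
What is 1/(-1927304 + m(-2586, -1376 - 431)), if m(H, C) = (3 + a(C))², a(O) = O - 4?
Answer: 1/1341560 ≈ 7.4540e-7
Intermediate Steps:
a(O) = -4 + O
m(H, C) = (-1 + C)² (m(H, C) = (3 + (-4 + C))² = (-1 + C)²)
1/(-1927304 + m(-2586, -1376 - 431)) = 1/(-1927304 + (-1 + (-1376 - 431))²) = 1/(-1927304 + (-1 - 1807)²) = 1/(-1927304 + (-1808)²) = 1/(-1927304 + 3268864) = 1/1341560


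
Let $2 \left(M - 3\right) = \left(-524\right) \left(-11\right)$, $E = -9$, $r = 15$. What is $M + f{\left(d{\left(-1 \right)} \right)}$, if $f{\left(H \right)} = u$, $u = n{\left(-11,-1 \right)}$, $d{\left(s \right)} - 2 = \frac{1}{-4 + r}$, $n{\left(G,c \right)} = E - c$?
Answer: $2877$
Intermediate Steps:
$n{\left(G,c \right)} = -9 - c$
$d{\left(s \right)} = \frac{23}{11}$ ($d{\left(s \right)} = 2 + \frac{1}{-4 + 15} = 2 + \frac{1}{11} = \frac{23}{11}$)
$u = -8$ ($u = -9 - -1 = -9 + 1 = -8$)
$f{\left(H \right)} = -8$
$M = 2885$ ($M = 3 + \frac{\left(-524\right) \left(-11\right)}{2} = 3 + \frac{1}{2} \cdot 5764 = 3 + 2882 = 2885$)
$M + f{\left(d{\left(-1 \right)} \right)} = 2885 - 8 = 2877$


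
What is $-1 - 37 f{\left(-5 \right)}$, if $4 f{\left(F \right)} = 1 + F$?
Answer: $36$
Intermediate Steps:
$f{\left(F \right)} = \frac{1}{4} + \frac{F}{4}$ ($f{\left(F \right)} = \frac{1 + F}{4} = \frac{1}{4} + \frac{F}{4}$)
$-1 - 37 f{\left(-5 \right)} = -1 - 37 \left(\frac{1}{4} + \frac{1}{4} \left(-5\right)\right) = -1 - 37 \left(\frac{1}{4} - \frac{5}{4}\right) = -1 - -37 = -1 + 37 = 36$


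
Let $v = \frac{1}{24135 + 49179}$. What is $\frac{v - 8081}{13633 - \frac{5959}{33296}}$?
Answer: $- \frac{9863114808584}{16639287118713} \approx -0.59276$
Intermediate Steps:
$v = \frac{1}{73314} \approx 1.364 \cdot 10^{-5}$
$\frac{v - 8081}{13633 - \frac{5959}{33296}} = \frac{\frac{1}{73314} - 8081}{13633 - \frac{5959}{33296}} = - \frac{592450433}{73314 \left(13633 - \frac{5959}{33296}\right)} = - \frac{592450433}{73314 \cdot \frac{453918409}{33296}} = \left(- \frac{592450433}{73314}\right) \frac{33296}{453918409} = - \frac{9863114808584}{16639287118713}$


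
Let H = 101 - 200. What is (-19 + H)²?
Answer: 13924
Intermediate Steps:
H = -99
(-19 + H)² = (-19 - 99)² = (-118)² = 13924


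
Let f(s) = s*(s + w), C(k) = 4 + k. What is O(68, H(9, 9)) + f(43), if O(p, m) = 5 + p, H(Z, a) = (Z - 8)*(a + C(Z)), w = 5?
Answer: 2137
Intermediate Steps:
H(Z, a) = (-8 + Z)*(4 + Z + a) (H(Z, a) = (Z - 8)*(a + (4 + Z)) = (-8 + Z)*(4 + Z + a))
f(s) = s*(5 + s) (f(s) = s*(s + 5) = s*(5 + s))
O(68, H(9, 9)) + f(43) = (5 + 68) + 43*(5 + 43) = 73 + 43*48 = 73 + 2064 = 2137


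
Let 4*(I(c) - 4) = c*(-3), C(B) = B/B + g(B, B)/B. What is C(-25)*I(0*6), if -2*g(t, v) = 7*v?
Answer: -10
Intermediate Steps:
g(t, v) = -7*v/2
C(B) = -5/2 (C(B) = B/B + (-7*B/2)/B = 1 - 7/2 = -5/2)
I(c) = 4 - 3*c/4 (I(c) = 4 + (c*(-3))/4 = 4 + (-3*c)/4 = 4 - 3*c/4)
C(-25)*I(0*6) = -5*(4 - 0*6)/2 = -5*(4 - ¾*0)/2 = -5*(4 + 0)/2 = -5/2*4 = -10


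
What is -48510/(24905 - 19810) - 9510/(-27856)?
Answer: -130284111/14192632 ≈ -9.1797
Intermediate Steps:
-48510/(24905 - 19810) - 9510/(-27856) = -48510/5095 - 9510*(-1/27856) = -48510*1/5095 + 4755/13928 = -9702/1019 + 4755/13928 = -130284111/14192632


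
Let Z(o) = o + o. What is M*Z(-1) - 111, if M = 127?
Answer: -365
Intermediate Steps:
Z(o) = 2*o
M*Z(-1) - 111 = 127*(2*(-1)) - 111 = 127*(-2) - 111 = -254 - 111 = -365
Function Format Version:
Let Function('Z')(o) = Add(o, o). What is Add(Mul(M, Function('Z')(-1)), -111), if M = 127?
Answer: -365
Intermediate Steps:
Function('Z')(o) = Mul(2, o)
Add(Mul(M, Function('Z')(-1)), -111) = Add(Mul(127, Mul(2, -1)), -111) = Add(Mul(127, -2), -111) = Add(-254, -111) = -365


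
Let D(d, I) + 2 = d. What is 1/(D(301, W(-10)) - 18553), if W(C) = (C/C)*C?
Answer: -1/18254 ≈ -5.4782e-5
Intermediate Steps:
W(C) = C (W(C) = 1*C = C)
D(d, I) = -2 + d
1/(D(301, W(-10)) - 18553) = 1/((-2 + 301) - 18553) = 1/(299 - 18553) = 1/(-18254) = -1/18254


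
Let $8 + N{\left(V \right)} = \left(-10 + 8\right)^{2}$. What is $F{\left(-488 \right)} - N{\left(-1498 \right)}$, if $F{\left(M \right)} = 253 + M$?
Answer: $-231$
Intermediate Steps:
$N{\left(V \right)} = -4$ ($N{\left(V \right)} = -8 + \left(-10 + 8\right)^{2} = -8 + \left(-2\right)^{2} = -8 + 4 = -4$)
$F{\left(-488 \right)} - N{\left(-1498 \right)} = \left(253 - 488\right) - -4 = -235 + 4 = -231$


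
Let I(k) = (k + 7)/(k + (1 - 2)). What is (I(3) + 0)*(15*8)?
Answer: 600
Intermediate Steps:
I(k) = (7 + k)/(-1 + k) (I(k) = (7 + k)/(k - 1) = (7 + k)/(-1 + k))
(I(3) + 0)*(15*8) = ((7 + 3)/(-1 + 3) + 0)*(15*8) = (10/2 + 0)*120 = ((½)*10 + 0)*120 = (5 + 0)*120 = 5*120 = 600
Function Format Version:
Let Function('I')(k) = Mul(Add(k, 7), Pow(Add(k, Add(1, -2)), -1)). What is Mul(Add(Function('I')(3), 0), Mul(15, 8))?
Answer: 600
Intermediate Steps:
Function('I')(k) = Mul(Pow(Add(-1, k), -1), Add(7, k)) (Function('I')(k) = Mul(Add(7, k), Pow(Add(k, -1), -1)) = Mul(Add(7, k), Pow(Add(-1, k), -1)) = Mul(Pow(Add(-1, k), -1), Add(7, k)))
Mul(Add(Function('I')(3), 0), Mul(15, 8)) = Mul(Add(Mul(Pow(Add(-1, 3), -1), Add(7, 3)), 0), Mul(15, 8)) = Mul(Add(Mul(Pow(2, -1), 10), 0), 120) = Mul(Add(Mul(Rational(1, 2), 10), 0), 120) = Mul(Add(5, 0), 120) = Mul(5, 120) = 600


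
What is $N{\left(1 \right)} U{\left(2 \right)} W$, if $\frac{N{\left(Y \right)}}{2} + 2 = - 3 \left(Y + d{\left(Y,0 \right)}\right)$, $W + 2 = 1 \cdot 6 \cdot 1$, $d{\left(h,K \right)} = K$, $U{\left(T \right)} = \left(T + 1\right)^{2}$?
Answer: $-360$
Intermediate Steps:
$U{\left(T \right)} = \left(1 + T\right)^{2}$
$W = 4$ ($W = -2 + 1 \cdot 6 \cdot 1 = -2 + 6 \cdot 1 = -2 + 6 = 4$)
$N{\left(Y \right)} = -4 - 6 Y$ ($N{\left(Y \right)} = -4 + 2 \left(- 3 \left(Y + 0\right)\right) = -4 + 2 \left(- 3 Y\right) = -4 - 6 Y$)
$N{\left(1 \right)} U{\left(2 \right)} W = \left(-4 - 6\right) \left(1 + 2\right)^{2} \cdot 4 = \left(-4 - 6\right) 3^{2} \cdot 4 = \left(-10\right) 9 \cdot 4 = \left(-90\right) 4 = -360$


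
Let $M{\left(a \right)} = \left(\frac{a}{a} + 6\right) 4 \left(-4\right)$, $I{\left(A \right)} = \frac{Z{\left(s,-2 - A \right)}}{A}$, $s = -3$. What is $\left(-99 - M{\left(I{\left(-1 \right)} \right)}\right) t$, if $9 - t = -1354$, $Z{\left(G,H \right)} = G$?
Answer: $17719$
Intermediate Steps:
$t = 1363$ ($t = 9 - -1354 = 9 + 1354 = 1363$)
$I{\left(A \right)} = - \frac{3}{A}$
$M{\left(a \right)} = -112$ ($M{\left(a \right)} = \left(1 + 6\right) \left(-16\right) = 7 \left(-16\right) = -112$)
$\left(-99 - M{\left(I{\left(-1 \right)} \right)}\right) t = \left(-99 - -112\right) 1363 = \left(-99 + 112\right) 1363 = 13 \cdot 1363 = 17719$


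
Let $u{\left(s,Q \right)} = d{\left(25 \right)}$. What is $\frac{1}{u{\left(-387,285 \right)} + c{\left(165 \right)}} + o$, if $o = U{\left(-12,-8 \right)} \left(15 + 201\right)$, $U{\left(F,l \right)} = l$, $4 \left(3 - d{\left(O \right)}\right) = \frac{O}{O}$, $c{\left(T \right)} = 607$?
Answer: $- \frac{4214588}{2439} \approx -1728.0$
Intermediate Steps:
$d{\left(O \right)} = \frac{11}{4}$ ($d{\left(O \right)} = 3 - \frac{O \frac{1}{O}}{4} = 3 - \frac{1}{4} = \frac{11}{4}$)
$u{\left(s,Q \right)} = \frac{11}{4}$
$o = -1728$ ($o = - 8 \left(15 + 201\right) = \left(-8\right) 216 = -1728$)
$\frac{1}{u{\left(-387,285 \right)} + c{\left(165 \right)}} + o = \frac{1}{\frac{11}{4} + 607} - 1728 = \frac{1}{\frac{2439}{4}} - 1728 = \frac{4}{2439} - 1728 = - \frac{4214588}{2439}$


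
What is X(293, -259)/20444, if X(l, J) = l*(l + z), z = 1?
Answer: 43071/10222 ≈ 4.2136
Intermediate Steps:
X(l, J) = l*(1 + l) (X(l, J) = l*(l + 1) = l*(1 + l))
X(293, -259)/20444 = (293*(1 + 293))/20444 = (293*294)*(1/20444) = 86142*(1/20444) = 43071/10222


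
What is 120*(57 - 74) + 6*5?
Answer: -2010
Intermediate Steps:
120*(57 - 74) + 6*5 = 120*(-17) + 30 = -2040 + 30 = -2010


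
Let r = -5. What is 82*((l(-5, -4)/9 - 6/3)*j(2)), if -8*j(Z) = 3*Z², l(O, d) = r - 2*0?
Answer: 943/3 ≈ 314.33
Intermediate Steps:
l(O, d) = -5 (l(O, d) = -5 - 2*0 = -5 + 0 = -5)
j(Z) = -3*Z²/8
82*((l(-5, -4)/9 - 6/3)*j(2)) = 82*((-5/9 - 6/3)*(-3/8*2²)) = 82*((-5*⅑ - 6*⅓)*(-3/8*4)) = 82*((-5/9 - 2)*(-3/2)) = 82*(-23/9*(-3/2)) = 82*(23/6) = 943/3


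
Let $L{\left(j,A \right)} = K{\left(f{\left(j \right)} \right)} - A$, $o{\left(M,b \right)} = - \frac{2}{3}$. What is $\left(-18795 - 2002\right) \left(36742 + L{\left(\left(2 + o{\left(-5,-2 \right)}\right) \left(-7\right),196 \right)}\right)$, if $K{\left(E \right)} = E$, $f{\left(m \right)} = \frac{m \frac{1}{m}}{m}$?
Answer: $- \frac{3040179735}{4} \approx -7.6004 \cdot 10^{8}$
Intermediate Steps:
$o{\left(M,b \right)} = - \frac{2}{3}$ ($o{\left(M,b \right)} = \left(-2\right) \frac{1}{3} = - \frac{2}{3}$)
$f{\left(m \right)} = \frac{1}{m}$ ($f{\left(m \right)} = 1 \frac{1}{m} = \frac{1}{m}$)
$L{\left(j,A \right)} = \frac{1}{j} - A$
$\left(-18795 - 2002\right) \left(36742 + L{\left(\left(2 + o{\left(-5,-2 \right)}\right) \left(-7\right),196 \right)}\right) = \left(-18795 - 2002\right) \left(36742 + \left(\frac{1}{\left(2 - \frac{2}{3}\right) \left(-7\right)} - 196\right)\right) = - 20797 \left(36742 - \left(196 - \frac{1}{\frac{4}{3} \left(-7\right)}\right)\right) = - 20797 \left(36742 - \left(196 - \frac{1}{- \frac{28}{3}}\right)\right) = - 20797 \left(36742 - \frac{5491}{28}\right) = \left(-20797\right) \frac{1023285}{28} = - \frac{3040179735}{4}$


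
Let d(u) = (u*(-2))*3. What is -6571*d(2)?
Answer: 78852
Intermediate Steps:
d(u) = -6*u (d(u) = -2*u*3 = -6*u)
-6571*d(2) = -(-39426)*2 = -6571*(-12) = 78852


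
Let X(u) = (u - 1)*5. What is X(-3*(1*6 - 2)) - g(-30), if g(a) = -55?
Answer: -10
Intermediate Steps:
X(u) = -5 + 5*u (X(u) = (-1 + u)*5 = -5 + 5*u)
X(-3*(1*6 - 2)) - g(-30) = (-5 + 5*(-3*(1*6 - 2))) - 1*(-55) = (-5 + 5*(-3*(6 - 2))) + 55 = (-5 + 5*(-3*4)) + 55 = (-5 + 5*(-12)) + 55 = (-5 - 60) + 55 = -65 + 55 = -10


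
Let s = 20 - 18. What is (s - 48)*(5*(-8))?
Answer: 1840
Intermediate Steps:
s = 2
(s - 48)*(5*(-8)) = (2 - 48)*(5*(-8)) = -46*(-40) = 1840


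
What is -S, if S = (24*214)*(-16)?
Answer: 82176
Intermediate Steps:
S = -82176 (S = 5136*(-16) = -82176)
-S = -1*(-82176) = 82176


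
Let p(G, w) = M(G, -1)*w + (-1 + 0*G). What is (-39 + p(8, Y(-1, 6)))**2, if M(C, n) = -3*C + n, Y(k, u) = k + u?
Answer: 27225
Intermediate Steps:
M(C, n) = n - 3*C
p(G, w) = -1 + w*(-1 - 3*G) (p(G, w) = (-1 - 3*G)*w + (-1 + 0*G) = w*(-1 - 3*G) + (-1 + 0) = w*(-1 - 3*G) - 1 = -1 + w*(-1 - 3*G))
(-39 + p(8, Y(-1, 6)))**2 = (-39 + (-1 - (-1 + 6)*(1 + 3*8)))**2 = (-39 + (-1 - 1*5*(1 + 24)))**2 = (-39 + (-1 - 1*5*25))**2 = (-39 + (-1 - 125))**2 = (-39 - 126)**2 = (-165)**2 = 27225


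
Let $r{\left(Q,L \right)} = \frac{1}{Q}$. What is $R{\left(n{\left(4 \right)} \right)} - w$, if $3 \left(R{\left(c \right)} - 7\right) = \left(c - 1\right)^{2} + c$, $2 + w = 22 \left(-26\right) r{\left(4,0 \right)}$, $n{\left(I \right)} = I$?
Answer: $\frac{469}{3} \approx 156.33$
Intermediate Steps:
$w = -145$ ($w = -2 + \frac{22 \left(-26\right)}{4} = -2 - 143 = -145$)
$R{\left(c \right)} = 7 + \frac{c}{3} + \frac{\left(-1 + c\right)^{2}}{3}$ ($R{\left(c \right)} = 7 + \frac{\left(c - 1\right)^{2} + c}{3} = 7 + \frac{\left(-1 + c\right)^{2} + c}{3} = 7 + \frac{c + \left(-1 + c\right)^{2}}{3} = 7 + \left(\frac{c}{3} + \frac{\left(-1 + c\right)^{2}}{3}\right) = 7 + \frac{c}{3} + \frac{\left(-1 + c\right)^{2}}{3}$)
$R{\left(n{\left(4 \right)} \right)} - w = \left(\frac{22}{3} - \frac{4}{3} + \frac{4^{2}}{3}\right) - -145 = \left(\frac{22}{3} - \frac{4}{3} + \frac{1}{3} \cdot 16\right) + 145 = \left(\frac{22}{3} - \frac{4}{3} + \frac{16}{3}\right) + 145 = \frac{34}{3} + 145 = \frac{469}{3}$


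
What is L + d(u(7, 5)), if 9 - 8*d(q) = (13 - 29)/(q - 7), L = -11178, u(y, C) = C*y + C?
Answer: -2950679/264 ≈ -11177.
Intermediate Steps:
u(y, C) = C + C*y
d(q) = 9/8 + 2/(-7 + q) (d(q) = 9/8 - (13 - 29)/(8*(q - 7)) = 9/8 - (-2)/(-7 + q) = 9/8 + 2/(-7 + q))
L + d(u(7, 5)) = -11178 + (-47 + 9*(5*(1 + 7)))/(8*(-7 + 5*(1 + 7))) = -11178 + (-47 + 9*(5*8))/(8*(-7 + 5*8)) = -11178 + (-47 + 9*40)/(8*(-7 + 40)) = -11178 + (⅛)*(-47 + 360)/33 = -11178 + (⅛)*(1/33)*313 = -11178 + 313/264 = -2950679/264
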